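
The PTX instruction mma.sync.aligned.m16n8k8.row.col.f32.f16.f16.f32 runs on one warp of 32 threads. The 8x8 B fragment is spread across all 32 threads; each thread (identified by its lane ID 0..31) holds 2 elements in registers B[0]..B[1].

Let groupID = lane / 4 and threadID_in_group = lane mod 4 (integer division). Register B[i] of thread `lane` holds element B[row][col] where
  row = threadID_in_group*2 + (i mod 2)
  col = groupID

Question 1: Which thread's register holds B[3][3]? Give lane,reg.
13,1

c:3=>grp=3  r:3=>tig=1,lo=1
L=3*4+1=13  i=1=1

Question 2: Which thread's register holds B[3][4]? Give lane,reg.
17,1

c: 4->gid=4  r: 3->tid=1,i&1=1
L=4*4+1=17  i=1=1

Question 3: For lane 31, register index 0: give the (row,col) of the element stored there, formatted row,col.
6,7

lane 31: gr=7 (31/4), th=3 (31%4)
i=0: r=3*2+0=6, c=gr=7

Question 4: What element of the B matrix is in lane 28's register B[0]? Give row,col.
lane 28->28/4=7, 28 mod 4=0
i=0  r:2·0+0->0  c:7

0,7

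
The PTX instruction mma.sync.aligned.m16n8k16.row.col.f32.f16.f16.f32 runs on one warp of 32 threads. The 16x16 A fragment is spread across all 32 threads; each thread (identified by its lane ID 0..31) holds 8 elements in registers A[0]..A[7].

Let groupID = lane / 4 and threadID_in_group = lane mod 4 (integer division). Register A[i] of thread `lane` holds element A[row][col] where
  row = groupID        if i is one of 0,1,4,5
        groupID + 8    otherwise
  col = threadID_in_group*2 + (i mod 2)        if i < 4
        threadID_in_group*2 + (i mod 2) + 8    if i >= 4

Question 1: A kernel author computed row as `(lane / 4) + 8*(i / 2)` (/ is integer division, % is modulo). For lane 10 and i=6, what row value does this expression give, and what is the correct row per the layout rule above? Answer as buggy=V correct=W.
buggy=26 correct=10

`(lane / 4) + 8*(i / 2)`[10,6]⇒26
lane 10⇒10/4=2, 10 mod 4=2
i=6  r:2+8⇒10  c:2·2+0+8⇒12
row: 26 vs 10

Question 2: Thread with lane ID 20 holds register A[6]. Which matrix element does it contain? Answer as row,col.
13,8

20: gid=5,tid=0
[6] (5+8,0*2+0+8) = (13,8)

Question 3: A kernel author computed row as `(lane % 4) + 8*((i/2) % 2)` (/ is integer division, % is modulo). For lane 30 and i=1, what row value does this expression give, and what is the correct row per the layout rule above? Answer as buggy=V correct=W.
`(lane % 4) + 8*((i/2) % 2)`[30,1]=>2
L=30=>grp=30>>2=7, tig=30&3=2
[1]=>row 7+0=7  col 2·2+1+0=5
row: 2 vs 7

buggy=2 correct=7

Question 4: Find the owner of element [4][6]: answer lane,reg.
19,0

r=4->g=4,rb=0  c=6->cb=0,t=3,b0=0
L=4*4+3=19  i=0*4+0*2+0=0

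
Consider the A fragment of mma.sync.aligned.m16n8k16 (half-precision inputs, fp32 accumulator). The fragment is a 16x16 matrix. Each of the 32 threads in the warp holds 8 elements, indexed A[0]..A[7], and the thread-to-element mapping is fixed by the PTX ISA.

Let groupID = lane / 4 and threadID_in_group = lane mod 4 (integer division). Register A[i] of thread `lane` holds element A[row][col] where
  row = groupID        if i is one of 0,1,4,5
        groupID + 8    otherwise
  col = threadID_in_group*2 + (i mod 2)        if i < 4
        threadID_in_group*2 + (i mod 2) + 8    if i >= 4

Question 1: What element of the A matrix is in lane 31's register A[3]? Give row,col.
15,7

lane 31->31/4=7, 31 mod 4=3
i=3  r:7+8->15  c:2·3+1+0->7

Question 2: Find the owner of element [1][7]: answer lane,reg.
r:1=>grp=1,rB=0  c:7=>cB=0,tig=3,lo=1
L=1*4+3=7  i=0*4+0*2+1=1

7,1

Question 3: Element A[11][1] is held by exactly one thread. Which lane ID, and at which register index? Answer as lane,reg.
12,3

r=11⇒gr=3,Rb=1  c=1⇒Cb=0,th=0,odd=1
L=3*4+0=12  i=0*4+1*2+1=3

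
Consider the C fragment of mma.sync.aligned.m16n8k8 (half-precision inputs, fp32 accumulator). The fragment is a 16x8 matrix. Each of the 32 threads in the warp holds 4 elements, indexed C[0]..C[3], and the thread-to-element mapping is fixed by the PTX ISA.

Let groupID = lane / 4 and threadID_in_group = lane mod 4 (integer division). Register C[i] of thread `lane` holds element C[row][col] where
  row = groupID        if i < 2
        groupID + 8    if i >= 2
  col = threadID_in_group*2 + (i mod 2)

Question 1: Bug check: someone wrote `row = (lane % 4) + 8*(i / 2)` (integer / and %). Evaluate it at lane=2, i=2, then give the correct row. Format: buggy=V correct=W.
`(lane % 4) + 8*(i / 2)`[2,2]⇒10
L=2⇒gr=2>>2=0, th=2&3=2
[2]⇒row 0+8=8  col 2·2+0=4
row: 10 vs 8

buggy=10 correct=8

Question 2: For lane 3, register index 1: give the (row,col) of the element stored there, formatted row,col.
0,7

lane 3->3/4=0, 3 mod 4=3
i=1  r:0+0->0  c:2·3+1->7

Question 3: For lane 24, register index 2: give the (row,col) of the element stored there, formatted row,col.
14,0

24: gr=6,th=0
[2] (6+8,0*2+0) = (14,0)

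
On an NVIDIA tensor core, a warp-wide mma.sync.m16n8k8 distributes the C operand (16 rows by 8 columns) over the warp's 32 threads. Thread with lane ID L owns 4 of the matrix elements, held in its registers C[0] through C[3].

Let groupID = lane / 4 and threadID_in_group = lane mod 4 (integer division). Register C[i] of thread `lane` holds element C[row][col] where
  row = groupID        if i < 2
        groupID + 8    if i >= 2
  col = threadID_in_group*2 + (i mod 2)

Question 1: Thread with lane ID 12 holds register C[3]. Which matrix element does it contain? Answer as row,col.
11,1

12: G=3,T=0
[3] (3+8,0*2+1) = (11,1)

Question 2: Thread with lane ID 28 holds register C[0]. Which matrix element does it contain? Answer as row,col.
7,0

L=28=>grp=28>>2=7, tig=28&3=0
[0]=>row 7+0=7  col 0·2+0=0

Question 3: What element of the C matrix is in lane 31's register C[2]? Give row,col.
15,6

lane 31⇒31/4=7, 31 mod 4=3
i=2  r:7+8⇒15  c:2·3+0⇒6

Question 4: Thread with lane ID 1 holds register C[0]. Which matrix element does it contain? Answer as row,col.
lane 1: G=0 (1/4), T=1 (1%4)
i=0: r=0+0=0, c=1*2+0=2

0,2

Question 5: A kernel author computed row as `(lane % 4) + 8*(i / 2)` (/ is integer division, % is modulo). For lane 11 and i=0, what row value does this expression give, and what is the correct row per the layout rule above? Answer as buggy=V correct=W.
`(lane % 4) + 8*(i / 2)`[11,0]⇒3
L=11⇒gr=11>>2=2, th=11&3=3
[0]⇒row 2+0=2  col 3·2+0=6
row: 3 vs 2

buggy=3 correct=2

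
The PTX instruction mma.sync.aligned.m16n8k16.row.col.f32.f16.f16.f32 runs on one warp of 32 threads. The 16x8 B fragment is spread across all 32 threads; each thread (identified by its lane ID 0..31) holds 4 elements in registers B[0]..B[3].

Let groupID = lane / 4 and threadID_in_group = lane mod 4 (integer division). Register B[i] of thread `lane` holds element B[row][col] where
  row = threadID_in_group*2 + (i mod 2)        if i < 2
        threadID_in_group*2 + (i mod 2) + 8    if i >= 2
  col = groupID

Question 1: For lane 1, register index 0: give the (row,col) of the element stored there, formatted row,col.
L=1⇒gr=1>>2=0, th=1&3=1
[0]⇒row 1·2+0+0=2  col gr=0

2,0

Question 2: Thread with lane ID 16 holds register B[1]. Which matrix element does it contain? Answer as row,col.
lane 16->16/4=4, 16 mod 4=0
i=1  r:2·0+1+0->1  c:4

1,4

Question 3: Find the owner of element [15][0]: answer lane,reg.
c=0→G=0  r=15→rhi=1,T=3,p=1
L=0*4+3=3  i=1*2+1=3

3,3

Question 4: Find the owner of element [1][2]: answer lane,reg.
c=2⇒gr=2  r=1⇒Rb=0,th=0,odd=1
L=2*4+0=8  i=0*2+1=1

8,1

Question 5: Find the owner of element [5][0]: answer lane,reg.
2,1

c=0⇒gr=0  r=5⇒Rb=0,th=2,odd=1
L=0*4+2=2  i=0*2+1=1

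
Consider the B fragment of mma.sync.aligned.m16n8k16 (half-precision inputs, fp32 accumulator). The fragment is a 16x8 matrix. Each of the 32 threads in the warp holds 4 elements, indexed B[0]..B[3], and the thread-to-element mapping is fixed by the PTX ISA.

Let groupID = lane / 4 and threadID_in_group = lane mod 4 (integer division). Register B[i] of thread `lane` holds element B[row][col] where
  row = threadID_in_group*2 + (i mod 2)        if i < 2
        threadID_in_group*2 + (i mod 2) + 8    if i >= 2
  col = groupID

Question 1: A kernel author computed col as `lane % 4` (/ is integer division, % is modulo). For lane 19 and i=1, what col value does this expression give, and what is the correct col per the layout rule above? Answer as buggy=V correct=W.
buggy=3 correct=4

`lane % 4`[19,1]=>3
19: grp=4,tig=3
[1] (3*2+1+0,4) = (7,4)
col: 3 vs 4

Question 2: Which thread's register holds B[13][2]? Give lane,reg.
c=2→G=2  r=13→rhi=1,T=2,p=1
L=2*4+2=10  i=1*2+1=3

10,3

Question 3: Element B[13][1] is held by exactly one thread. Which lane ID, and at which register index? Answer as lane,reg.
c=1⇒gr=1  r=13⇒Rb=1,th=2,odd=1
L=1*4+2=6  i=1*2+1=3

6,3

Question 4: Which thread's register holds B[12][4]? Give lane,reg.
c: 4->gid=4  r: 12->r8=1,tid=2,i&1=0
L=4*4+2=18  i=1*2+0=2

18,2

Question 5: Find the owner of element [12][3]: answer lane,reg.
c=3→G=3  r=12→rhi=1,T=2,p=0
L=3*4+2=14  i=1*2+0=2

14,2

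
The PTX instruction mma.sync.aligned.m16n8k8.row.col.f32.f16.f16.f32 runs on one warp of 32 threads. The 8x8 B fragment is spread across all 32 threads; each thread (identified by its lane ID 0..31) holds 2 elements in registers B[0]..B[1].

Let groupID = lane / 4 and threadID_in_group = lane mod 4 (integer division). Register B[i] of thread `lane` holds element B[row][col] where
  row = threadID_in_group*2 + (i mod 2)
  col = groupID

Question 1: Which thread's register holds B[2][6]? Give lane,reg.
25,0

c=6→G=6  r=2→T=1,p=0
L=6*4+1=25  i=0=0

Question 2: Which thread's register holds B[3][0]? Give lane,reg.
1,1

c=0->g=0  r=3->t=1,b0=1
L=0*4+1=1  i=1=1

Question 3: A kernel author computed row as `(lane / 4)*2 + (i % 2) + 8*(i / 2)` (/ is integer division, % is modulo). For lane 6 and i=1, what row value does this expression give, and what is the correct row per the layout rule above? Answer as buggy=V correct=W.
buggy=3 correct=5

`(lane / 4)*2 + (i % 2) + 8*(i / 2)`[6,1]→3
L=6→G=6>>2=1, T=6&3=2
[1]→row 2·2+1=5  col G=1
row: 3 vs 5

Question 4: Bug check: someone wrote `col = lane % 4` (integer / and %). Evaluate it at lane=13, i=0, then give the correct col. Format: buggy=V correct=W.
`lane % 4`[13,0]->1
lane 13->13/4=3, 13 mod 4=1
i=0  r:2·1+0->2  c:3
col: 1 vs 3

buggy=1 correct=3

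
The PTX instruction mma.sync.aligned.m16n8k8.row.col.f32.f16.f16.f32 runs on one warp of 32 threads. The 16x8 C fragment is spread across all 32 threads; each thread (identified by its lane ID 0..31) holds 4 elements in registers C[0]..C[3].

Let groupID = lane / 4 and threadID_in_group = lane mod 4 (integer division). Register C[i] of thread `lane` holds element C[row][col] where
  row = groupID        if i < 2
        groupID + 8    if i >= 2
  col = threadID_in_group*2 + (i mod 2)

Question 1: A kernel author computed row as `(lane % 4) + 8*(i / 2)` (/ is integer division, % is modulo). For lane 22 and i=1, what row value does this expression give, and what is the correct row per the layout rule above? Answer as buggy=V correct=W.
buggy=2 correct=5

`(lane % 4) + 8*(i / 2)`[22,1]=>2
lane 22=>22/4=5, 22 mod 4=2
i=1  r:5+0=>5  c:2·2+1=>5
row: 2 vs 5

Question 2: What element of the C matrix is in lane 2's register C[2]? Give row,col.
8,4

2: gr=0,th=2
[2] (0+8,2*2+0) = (8,4)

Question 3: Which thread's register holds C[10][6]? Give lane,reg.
r=10⇒gr=2,Rb=1  c=6⇒th=3,odd=0
L=2*4+3=11  i=1*2+0=2

11,2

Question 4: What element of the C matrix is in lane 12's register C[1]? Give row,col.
3,1

lane 12: g=3 (12/4), t=0 (12%4)
i=1: r=3+0=3, c=0*2+1=1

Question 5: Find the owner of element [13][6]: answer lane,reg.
r: 13->gid=5,r8=1  c: 6->tid=3,i&1=0
L=5*4+3=23  i=1*2+0=2

23,2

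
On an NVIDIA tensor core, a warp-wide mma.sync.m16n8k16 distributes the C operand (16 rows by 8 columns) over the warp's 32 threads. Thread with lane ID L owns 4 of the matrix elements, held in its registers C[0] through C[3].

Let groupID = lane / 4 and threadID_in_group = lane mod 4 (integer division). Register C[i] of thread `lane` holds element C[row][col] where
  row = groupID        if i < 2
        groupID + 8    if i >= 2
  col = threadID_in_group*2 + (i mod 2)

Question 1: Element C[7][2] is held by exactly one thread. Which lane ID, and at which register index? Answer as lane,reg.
29,0

r: 7->gid=7,r8=0  c: 2->tid=1,i&1=0
L=7*4+1=29  i=0*2+0=0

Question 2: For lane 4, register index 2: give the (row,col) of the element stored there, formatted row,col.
lane 4: g=1 (4/4), t=0 (4%4)
i=2: r=1+8=9, c=0*2+0=0

9,0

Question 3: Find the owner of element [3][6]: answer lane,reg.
15,0

r: 3->gid=3,r8=0  c: 6->tid=3,i&1=0
L=3*4+3=15  i=0*2+0=0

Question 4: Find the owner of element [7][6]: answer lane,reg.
31,0

r: 7->gid=7,r8=0  c: 6->tid=3,i&1=0
L=7*4+3=31  i=0*2+0=0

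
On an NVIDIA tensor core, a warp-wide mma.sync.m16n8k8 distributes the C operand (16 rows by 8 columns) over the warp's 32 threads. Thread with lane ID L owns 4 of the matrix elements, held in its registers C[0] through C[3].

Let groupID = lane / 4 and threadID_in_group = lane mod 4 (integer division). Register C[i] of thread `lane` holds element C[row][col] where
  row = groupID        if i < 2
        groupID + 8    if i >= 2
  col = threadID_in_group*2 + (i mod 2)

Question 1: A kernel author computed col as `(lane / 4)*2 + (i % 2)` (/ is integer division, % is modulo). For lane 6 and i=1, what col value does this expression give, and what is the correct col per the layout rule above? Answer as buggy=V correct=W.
buggy=3 correct=5

`(lane / 4)*2 + (i % 2)`[6,1]->3
lane 6: g=1 (6/4), t=2 (6%4)
i=1: r=1+0=1, c=2*2+1=5
col: 3 vs 5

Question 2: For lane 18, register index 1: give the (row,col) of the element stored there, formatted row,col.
18: gid=4,tid=2
[1] (4+0,2*2+1) = (4,5)

4,5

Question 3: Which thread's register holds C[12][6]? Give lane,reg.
r=12⇒gr=4,Rb=1  c=6⇒th=3,odd=0
L=4*4+3=19  i=1*2+0=2

19,2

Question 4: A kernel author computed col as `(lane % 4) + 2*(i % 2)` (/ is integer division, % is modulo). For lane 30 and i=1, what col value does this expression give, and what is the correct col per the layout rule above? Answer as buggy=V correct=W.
buggy=4 correct=5

`(lane % 4) + 2*(i % 2)`[30,1]->4
lane 30->30/4=7, 30 mod 4=2
i=1  r:7+0->7  c:2·2+1->5
col: 4 vs 5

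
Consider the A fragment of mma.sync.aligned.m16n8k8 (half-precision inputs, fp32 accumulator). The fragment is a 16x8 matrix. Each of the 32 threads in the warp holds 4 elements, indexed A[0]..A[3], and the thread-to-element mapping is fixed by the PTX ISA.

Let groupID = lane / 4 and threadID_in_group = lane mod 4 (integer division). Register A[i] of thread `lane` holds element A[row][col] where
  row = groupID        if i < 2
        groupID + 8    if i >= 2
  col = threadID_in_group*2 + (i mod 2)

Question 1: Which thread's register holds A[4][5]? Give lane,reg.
18,1

r=4→G=4,rhi=0  c=5→T=2,p=1
L=4*4+2=18  i=0*2+1=1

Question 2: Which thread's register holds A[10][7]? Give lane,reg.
r=10->g=2,rb=1  c=7->t=3,b0=1
L=2*4+3=11  i=1*2+1=3

11,3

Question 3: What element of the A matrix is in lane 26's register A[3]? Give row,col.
lane 26: G=6 (26/4), T=2 (26%4)
i=3: r=6+8=14, c=2*2+1=5

14,5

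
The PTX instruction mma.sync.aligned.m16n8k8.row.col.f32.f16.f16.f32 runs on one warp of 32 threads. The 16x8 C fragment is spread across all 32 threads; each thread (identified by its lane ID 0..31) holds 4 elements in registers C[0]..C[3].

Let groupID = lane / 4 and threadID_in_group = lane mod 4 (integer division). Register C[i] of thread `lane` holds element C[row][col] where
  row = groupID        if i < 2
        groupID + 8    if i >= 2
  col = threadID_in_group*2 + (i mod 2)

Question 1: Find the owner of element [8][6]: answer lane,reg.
3,2

r=8->g=0,rb=1  c=6->t=3,b0=0
L=0*4+3=3  i=1*2+0=2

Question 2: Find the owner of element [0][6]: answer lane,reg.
3,0

r:0=>grp=0,rB=0  c:6=>tig=3,lo=0
L=0*4+3=3  i=0*2+0=0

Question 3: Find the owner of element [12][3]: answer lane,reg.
r: 12->gid=4,r8=1  c: 3->tid=1,i&1=1
L=4*4+1=17  i=1*2+1=3

17,3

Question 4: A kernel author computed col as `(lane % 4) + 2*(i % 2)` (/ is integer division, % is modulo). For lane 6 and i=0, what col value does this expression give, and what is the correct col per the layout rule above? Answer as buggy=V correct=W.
`(lane % 4) + 2*(i % 2)`[6,0]->2
6: g=1,t=2
[0] (1+0,2*2+0) = (1,4)
col: 2 vs 4

buggy=2 correct=4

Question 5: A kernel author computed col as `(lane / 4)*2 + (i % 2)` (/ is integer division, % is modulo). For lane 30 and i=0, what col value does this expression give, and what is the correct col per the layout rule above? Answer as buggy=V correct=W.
`(lane / 4)*2 + (i % 2)`[30,0]⇒14
30: gr=7,th=2
[0] (7+0,2*2+0) = (7,4)
col: 14 vs 4

buggy=14 correct=4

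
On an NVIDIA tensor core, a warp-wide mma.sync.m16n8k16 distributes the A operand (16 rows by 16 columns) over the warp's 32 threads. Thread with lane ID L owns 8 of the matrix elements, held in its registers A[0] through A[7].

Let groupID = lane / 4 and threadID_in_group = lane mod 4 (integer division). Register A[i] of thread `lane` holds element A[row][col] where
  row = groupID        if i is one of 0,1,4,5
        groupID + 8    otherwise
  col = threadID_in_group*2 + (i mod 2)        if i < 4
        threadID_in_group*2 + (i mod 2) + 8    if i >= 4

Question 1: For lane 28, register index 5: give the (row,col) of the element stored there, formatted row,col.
7,9

28: gr=7,th=0
[5] (7+0,0*2+1+8) = (7,9)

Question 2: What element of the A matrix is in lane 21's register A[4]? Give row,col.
5,10

21: gr=5,th=1
[4] (5+0,1*2+0+8) = (5,10)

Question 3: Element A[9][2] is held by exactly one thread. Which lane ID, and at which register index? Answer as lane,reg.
5,2

r=9⇒gr=1,Rb=1  c=2⇒Cb=0,th=1,odd=0
L=1*4+1=5  i=0*4+1*2+0=2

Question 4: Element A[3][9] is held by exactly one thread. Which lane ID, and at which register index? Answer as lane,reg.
12,5

r: 3->gid=3,r8=0  c: 9->c8=1,tid=0,i&1=1
L=3*4+0=12  i=1*4+0*2+1=5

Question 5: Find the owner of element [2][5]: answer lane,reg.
r=2⇒gr=2,Rb=0  c=5⇒Cb=0,th=2,odd=1
L=2*4+2=10  i=0*4+0*2+1=1

10,1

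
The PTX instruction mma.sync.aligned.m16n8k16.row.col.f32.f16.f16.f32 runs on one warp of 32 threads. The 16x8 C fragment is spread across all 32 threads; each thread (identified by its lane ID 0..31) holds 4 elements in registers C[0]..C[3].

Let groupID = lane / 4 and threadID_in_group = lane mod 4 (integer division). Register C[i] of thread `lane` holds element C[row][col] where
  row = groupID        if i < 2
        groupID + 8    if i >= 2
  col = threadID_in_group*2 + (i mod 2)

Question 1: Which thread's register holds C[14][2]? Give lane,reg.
25,2

r=14→G=6,rhi=1  c=2→T=1,p=0
L=6*4+1=25  i=1*2+0=2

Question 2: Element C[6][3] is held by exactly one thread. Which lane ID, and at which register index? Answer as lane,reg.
25,1

r:6=>grp=6,rB=0  c:3=>tig=1,lo=1
L=6*4+1=25  i=0*2+1=1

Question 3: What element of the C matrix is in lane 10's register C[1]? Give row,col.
2,5

lane 10: G=2 (10/4), T=2 (10%4)
i=1: r=2+0=2, c=2*2+1=5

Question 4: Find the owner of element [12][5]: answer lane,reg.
18,3

r:12=>grp=4,rB=1  c:5=>tig=2,lo=1
L=4*4+2=18  i=1*2+1=3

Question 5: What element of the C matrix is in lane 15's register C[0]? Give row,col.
lane 15: gr=3 (15/4), th=3 (15%4)
i=0: r=3+0=3, c=3*2+0=6

3,6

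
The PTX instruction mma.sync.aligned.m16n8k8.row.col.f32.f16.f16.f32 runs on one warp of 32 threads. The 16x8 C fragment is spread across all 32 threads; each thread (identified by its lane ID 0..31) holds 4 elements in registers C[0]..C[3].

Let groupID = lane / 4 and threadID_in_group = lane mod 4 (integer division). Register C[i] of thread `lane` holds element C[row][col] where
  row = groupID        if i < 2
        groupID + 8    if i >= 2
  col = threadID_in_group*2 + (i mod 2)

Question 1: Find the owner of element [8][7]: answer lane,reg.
3,3

r:8=>grp=0,rB=1  c:7=>tig=3,lo=1
L=0*4+3=3  i=1*2+1=3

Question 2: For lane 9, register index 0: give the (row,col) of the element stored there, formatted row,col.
L=9⇒gr=9>>2=2, th=9&3=1
[0]⇒row 2+0=2  col 1·2+0=2

2,2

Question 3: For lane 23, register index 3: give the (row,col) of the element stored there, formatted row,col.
13,7

23: G=5,T=3
[3] (5+8,3*2+1) = (13,7)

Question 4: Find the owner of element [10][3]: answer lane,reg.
9,3

r:10=>grp=2,rB=1  c:3=>tig=1,lo=1
L=2*4+1=9  i=1*2+1=3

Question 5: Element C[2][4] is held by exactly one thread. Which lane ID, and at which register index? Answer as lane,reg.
r=2->g=2,rb=0  c=4->t=2,b0=0
L=2*4+2=10  i=0*2+0=0

10,0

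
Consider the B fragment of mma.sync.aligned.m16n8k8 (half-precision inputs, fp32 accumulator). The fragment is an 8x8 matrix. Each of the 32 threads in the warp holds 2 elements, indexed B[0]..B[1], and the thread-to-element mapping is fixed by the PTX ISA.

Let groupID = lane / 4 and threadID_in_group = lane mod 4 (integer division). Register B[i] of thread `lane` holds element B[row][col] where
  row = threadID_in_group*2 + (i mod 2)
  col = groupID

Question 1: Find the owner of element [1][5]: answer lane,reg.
20,1

c: 5->gid=5  r: 1->tid=0,i&1=1
L=5*4+0=20  i=1=1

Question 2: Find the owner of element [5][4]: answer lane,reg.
c:4=>grp=4  r:5=>tig=2,lo=1
L=4*4+2=18  i=1=1

18,1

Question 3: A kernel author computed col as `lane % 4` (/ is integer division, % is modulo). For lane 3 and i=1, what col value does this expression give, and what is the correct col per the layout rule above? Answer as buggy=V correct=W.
buggy=3 correct=0

`lane % 4`[3,1]⇒3
3: gr=0,th=3
[1] (3*2+1,0) = (7,0)
col: 3 vs 0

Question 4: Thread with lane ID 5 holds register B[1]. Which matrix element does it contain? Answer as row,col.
lane 5->5/4=1, 5 mod 4=1
i=1  r:2·1+1->3  c:1

3,1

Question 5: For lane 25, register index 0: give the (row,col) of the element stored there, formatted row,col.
25: g=6,t=1
[0] (1*2+0,6) = (2,6)

2,6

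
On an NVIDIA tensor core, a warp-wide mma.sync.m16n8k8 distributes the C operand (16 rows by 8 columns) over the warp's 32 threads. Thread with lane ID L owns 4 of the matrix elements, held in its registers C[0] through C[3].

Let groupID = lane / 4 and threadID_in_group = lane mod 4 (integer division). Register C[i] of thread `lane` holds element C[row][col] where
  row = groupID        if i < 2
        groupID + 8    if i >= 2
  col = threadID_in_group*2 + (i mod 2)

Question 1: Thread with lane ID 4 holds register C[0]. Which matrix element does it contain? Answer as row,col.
1,0

lane 4: gid=1 (4/4), tid=0 (4%4)
i=0: r=1+0=1, c=0*2+0=0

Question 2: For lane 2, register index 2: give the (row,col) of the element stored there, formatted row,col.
lane 2=>2/4=0, 2 mod 4=2
i=2  r:0+8=>8  c:2·2+0=>4

8,4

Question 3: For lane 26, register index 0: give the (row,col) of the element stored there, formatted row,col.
L=26->gid=26>>2=6, tid=26&3=2
[0]->row 6+0=6  col 2·2+0=4

6,4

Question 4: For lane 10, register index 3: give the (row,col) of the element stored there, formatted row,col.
10,5

L=10⇒gr=10>>2=2, th=10&3=2
[3]⇒row 2+8=10  col 2·2+1=5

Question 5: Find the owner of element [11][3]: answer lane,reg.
13,3

r=11⇒gr=3,Rb=1  c=3⇒th=1,odd=1
L=3*4+1=13  i=1*2+1=3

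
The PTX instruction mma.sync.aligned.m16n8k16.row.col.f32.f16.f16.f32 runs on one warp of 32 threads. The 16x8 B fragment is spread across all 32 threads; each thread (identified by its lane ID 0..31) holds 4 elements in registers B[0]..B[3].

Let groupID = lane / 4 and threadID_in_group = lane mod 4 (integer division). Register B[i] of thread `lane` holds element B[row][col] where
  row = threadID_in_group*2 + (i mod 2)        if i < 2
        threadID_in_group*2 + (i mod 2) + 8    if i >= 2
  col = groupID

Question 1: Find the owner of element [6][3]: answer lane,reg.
15,0

c=3→G=3  r=6→rhi=0,T=3,p=0
L=3*4+3=15  i=0*2+0=0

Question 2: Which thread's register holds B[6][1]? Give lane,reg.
c=1⇒gr=1  r=6⇒Rb=0,th=3,odd=0
L=1*4+3=7  i=0*2+0=0

7,0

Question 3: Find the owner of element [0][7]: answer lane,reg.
28,0

c=7⇒gr=7  r=0⇒Rb=0,th=0,odd=0
L=7*4+0=28  i=0*2+0=0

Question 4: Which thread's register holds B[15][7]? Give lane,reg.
c=7->g=7  r=15->rb=1,t=3,b0=1
L=7*4+3=31  i=1*2+1=3

31,3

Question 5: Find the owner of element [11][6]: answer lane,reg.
25,3

c=6->g=6  r=11->rb=1,t=1,b0=1
L=6*4+1=25  i=1*2+1=3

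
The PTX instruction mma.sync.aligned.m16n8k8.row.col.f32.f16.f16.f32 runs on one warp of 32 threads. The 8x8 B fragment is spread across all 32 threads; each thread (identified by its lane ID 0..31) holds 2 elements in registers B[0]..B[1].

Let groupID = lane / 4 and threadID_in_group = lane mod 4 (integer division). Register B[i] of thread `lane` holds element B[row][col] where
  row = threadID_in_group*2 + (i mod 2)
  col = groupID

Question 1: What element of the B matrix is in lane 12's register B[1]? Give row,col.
L=12=>grp=12>>2=3, tig=12&3=0
[1]=>row 0·2+1=1  col grp=3

1,3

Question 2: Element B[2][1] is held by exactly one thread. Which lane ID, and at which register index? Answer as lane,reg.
5,0

c=1⇒gr=1  r=2⇒th=1,odd=0
L=1*4+1=5  i=0=0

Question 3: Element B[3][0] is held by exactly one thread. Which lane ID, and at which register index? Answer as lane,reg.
c=0⇒gr=0  r=3⇒th=1,odd=1
L=0*4+1=1  i=1=1

1,1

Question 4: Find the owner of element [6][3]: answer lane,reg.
c=3⇒gr=3  r=6⇒th=3,odd=0
L=3*4+3=15  i=0=0

15,0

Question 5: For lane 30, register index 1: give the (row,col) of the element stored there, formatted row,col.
30: grp=7,tig=2
[1] (2*2+1,7) = (5,7)

5,7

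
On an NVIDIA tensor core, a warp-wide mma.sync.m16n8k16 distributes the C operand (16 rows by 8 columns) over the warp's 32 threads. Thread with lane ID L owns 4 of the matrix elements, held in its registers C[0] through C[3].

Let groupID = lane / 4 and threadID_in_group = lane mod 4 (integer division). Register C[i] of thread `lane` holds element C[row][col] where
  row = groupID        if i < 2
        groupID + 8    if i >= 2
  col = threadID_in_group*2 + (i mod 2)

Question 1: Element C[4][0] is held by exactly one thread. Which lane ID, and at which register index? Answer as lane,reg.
r=4→G=4,rhi=0  c=0→T=0,p=0
L=4*4+0=16  i=0*2+0=0

16,0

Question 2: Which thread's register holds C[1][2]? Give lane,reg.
5,0

r:1=>grp=1,rB=0  c:2=>tig=1,lo=0
L=1*4+1=5  i=0*2+0=0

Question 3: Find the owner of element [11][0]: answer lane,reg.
r=11->g=3,rb=1  c=0->t=0,b0=0
L=3*4+0=12  i=1*2+0=2

12,2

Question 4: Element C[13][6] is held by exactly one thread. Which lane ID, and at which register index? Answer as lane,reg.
23,2

r: 13->gid=5,r8=1  c: 6->tid=3,i&1=0
L=5*4+3=23  i=1*2+0=2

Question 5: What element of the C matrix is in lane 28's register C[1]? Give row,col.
lane 28: gr=7 (28/4), th=0 (28%4)
i=1: r=7+0=7, c=0*2+1=1

7,1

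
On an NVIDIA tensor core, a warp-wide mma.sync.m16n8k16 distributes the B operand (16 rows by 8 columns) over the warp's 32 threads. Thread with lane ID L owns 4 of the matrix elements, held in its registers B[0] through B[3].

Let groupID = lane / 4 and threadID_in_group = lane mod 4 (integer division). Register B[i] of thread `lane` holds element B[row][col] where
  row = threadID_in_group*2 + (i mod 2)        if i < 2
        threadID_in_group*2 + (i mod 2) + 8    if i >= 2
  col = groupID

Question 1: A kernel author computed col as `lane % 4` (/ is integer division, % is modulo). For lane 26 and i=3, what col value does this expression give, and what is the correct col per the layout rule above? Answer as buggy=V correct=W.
`lane % 4`[26,3]⇒2
26: gr=6,th=2
[3] (2*2+1+8,6) = (13,6)
col: 2 vs 6

buggy=2 correct=6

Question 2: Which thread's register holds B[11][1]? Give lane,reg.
5,3

c=1→G=1  r=11→rhi=1,T=1,p=1
L=1*4+1=5  i=1*2+1=3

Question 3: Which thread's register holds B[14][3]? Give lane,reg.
c=3→G=3  r=14→rhi=1,T=3,p=0
L=3*4+3=15  i=1*2+0=2

15,2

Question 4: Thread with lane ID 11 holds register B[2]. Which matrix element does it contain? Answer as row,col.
14,2

lane 11: gr=2 (11/4), th=3 (11%4)
i=2: r=3*2+0+8=14, c=gr=2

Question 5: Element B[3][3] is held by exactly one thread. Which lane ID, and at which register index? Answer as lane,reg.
c=3⇒gr=3  r=3⇒Rb=0,th=1,odd=1
L=3*4+1=13  i=0*2+1=1

13,1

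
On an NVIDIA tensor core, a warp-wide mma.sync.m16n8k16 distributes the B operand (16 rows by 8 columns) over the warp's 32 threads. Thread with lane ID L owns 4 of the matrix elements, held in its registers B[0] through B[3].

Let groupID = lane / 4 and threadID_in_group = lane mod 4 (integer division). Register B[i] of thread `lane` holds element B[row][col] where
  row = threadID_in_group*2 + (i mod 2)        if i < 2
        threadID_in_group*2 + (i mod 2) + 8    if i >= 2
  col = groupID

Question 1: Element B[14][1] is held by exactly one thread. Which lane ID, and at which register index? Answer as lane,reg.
c: 1->gid=1  r: 14->r8=1,tid=3,i&1=0
L=1*4+3=7  i=1*2+0=2

7,2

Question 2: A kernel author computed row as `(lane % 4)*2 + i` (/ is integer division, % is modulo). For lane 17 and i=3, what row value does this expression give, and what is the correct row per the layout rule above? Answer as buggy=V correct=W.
`(lane % 4)*2 + i`[17,3]=>5
L=17=>grp=17>>2=4, tig=17&3=1
[3]=>row 1·2+1+8=11  col grp=4
row: 5 vs 11

buggy=5 correct=11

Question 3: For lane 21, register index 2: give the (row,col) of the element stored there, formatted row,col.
10,5

L=21→G=21>>2=5, T=21&3=1
[2]→row 1·2+0+8=10  col G=5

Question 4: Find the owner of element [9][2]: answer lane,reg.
c=2→G=2  r=9→rhi=1,T=0,p=1
L=2*4+0=8  i=1*2+1=3

8,3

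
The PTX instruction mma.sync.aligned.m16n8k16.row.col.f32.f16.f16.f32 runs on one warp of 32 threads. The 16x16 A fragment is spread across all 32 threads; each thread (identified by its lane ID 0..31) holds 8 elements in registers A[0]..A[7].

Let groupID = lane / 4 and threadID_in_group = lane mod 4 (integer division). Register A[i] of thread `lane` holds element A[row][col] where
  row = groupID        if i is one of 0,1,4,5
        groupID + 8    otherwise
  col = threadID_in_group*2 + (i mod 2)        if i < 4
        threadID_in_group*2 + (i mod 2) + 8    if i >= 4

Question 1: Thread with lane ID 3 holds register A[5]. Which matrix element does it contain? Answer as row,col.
lane 3=>3/4=0, 3 mod 4=3
i=5  r:0+0=>0  c:2·3+1+8=>15

0,15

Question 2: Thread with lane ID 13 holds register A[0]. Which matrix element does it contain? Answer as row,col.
3,2

lane 13: gr=3 (13/4), th=1 (13%4)
i=0: r=3+0=3, c=1*2+0+0=2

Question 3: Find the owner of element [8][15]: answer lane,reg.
3,7

r:8=>grp=0,rB=1  c:15=>cB=1,tig=3,lo=1
L=0*4+3=3  i=1*4+1*2+1=7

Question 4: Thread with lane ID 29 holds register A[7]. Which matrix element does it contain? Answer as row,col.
L=29->g=29>>2=7, t=29&3=1
[7]->row 7+8=15  col 1·2+1+8=11

15,11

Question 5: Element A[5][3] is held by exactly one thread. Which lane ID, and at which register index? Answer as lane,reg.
21,1

r=5⇒gr=5,Rb=0  c=3⇒Cb=0,th=1,odd=1
L=5*4+1=21  i=0*4+0*2+1=1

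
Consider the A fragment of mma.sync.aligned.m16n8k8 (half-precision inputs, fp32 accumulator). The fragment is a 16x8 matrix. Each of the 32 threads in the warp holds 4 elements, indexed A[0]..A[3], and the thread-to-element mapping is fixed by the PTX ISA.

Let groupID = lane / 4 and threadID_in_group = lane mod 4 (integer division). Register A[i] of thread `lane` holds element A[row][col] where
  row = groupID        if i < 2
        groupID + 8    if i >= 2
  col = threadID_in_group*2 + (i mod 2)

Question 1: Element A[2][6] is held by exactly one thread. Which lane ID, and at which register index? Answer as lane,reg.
r:2=>grp=2,rB=0  c:6=>tig=3,lo=0
L=2*4+3=11  i=0*2+0=0

11,0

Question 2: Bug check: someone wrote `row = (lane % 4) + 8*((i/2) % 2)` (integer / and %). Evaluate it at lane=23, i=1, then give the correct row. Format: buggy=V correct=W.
buggy=3 correct=5

`(lane % 4) + 8*((i/2) % 2)`[23,1]⇒3
23: gr=5,th=3
[1] (5+0,3*2+1) = (5,7)
row: 3 vs 5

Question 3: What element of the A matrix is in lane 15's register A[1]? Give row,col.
lane 15: g=3 (15/4), t=3 (15%4)
i=1: r=3+0=3, c=3*2+1=7

3,7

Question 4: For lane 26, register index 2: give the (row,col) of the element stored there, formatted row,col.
14,4

lane 26: g=6 (26/4), t=2 (26%4)
i=2: r=6+8=14, c=2*2+0=4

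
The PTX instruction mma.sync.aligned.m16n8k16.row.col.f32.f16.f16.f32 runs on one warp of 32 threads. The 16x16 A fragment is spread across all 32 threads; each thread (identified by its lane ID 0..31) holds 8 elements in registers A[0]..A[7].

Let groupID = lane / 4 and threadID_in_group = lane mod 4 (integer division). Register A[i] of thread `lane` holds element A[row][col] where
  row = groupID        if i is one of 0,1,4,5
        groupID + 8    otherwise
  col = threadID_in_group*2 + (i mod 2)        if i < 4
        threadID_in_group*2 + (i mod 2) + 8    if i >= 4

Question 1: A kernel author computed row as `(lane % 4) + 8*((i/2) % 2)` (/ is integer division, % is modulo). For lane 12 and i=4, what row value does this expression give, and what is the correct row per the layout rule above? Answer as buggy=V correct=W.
buggy=0 correct=3

`(lane % 4) + 8*((i/2) % 2)`[12,4]⇒0
lane 12⇒12/4=3, 12 mod 4=0
i=4  r:3+0⇒3  c:2·0+0+8⇒8
row: 0 vs 3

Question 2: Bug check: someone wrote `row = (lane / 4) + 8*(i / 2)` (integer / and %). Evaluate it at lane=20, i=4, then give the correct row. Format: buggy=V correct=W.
`(lane / 4) + 8*(i / 2)`[20,4]=>21
lane 20: grp=5 (20/4), tig=0 (20%4)
i=4: r=5+0=5, c=0*2+0+8=8
row: 21 vs 5

buggy=21 correct=5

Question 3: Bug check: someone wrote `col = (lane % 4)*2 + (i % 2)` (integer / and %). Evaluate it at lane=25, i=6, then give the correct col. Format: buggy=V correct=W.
`(lane % 4)*2 + (i % 2)`[25,6]=>2
lane 25=>25/4=6, 25 mod 4=1
i=6  r:6+8=>14  c:2·1+0+8=>10
col: 2 vs 10

buggy=2 correct=10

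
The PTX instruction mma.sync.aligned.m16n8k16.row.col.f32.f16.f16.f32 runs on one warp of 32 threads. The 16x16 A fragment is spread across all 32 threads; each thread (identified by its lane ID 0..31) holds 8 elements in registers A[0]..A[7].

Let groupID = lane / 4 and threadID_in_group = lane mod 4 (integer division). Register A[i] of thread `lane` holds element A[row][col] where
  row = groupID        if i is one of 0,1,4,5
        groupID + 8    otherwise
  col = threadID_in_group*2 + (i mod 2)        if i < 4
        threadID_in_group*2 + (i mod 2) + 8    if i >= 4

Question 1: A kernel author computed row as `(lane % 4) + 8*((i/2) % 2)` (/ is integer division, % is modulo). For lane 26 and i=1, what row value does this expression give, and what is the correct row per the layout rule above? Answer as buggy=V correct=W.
`(lane % 4) + 8*((i/2) % 2)`[26,1]=>2
26: grp=6,tig=2
[1] (6+0,2*2+1+0) = (6,5)
row: 2 vs 6

buggy=2 correct=6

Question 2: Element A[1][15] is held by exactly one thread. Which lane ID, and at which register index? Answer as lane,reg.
r=1->g=1,rb=0  c=15->cb=1,t=3,b0=1
L=1*4+3=7  i=1*4+0*2+1=5

7,5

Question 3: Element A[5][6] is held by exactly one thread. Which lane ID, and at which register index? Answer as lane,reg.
23,0

r:5=>grp=5,rB=0  c:6=>cB=0,tig=3,lo=0
L=5*4+3=23  i=0*4+0*2+0=0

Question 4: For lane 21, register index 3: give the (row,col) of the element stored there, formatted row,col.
lane 21=>21/4=5, 21 mod 4=1
i=3  r:5+8=>13  c:2·1+1+0=>3

13,3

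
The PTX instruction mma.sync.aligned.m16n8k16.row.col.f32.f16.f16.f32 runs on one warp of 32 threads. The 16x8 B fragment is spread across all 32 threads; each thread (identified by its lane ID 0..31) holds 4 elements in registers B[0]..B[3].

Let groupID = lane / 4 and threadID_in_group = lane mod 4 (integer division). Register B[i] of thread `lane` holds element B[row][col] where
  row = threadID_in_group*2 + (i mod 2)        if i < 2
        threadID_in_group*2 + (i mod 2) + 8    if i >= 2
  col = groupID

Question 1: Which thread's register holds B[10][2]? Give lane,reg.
9,2

c=2⇒gr=2  r=10⇒Rb=1,th=1,odd=0
L=2*4+1=9  i=1*2+0=2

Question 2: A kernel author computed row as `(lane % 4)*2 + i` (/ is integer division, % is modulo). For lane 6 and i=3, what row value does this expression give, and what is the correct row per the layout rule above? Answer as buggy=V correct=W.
`(lane % 4)*2 + i`[6,3]->7
L=6->gid=6>>2=1, tid=6&3=2
[3]->row 2·2+1+8=13  col gid=1
row: 7 vs 13

buggy=7 correct=13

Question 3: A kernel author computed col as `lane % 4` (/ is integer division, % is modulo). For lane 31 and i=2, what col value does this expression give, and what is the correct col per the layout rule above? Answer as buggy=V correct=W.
`lane % 4`[31,2]=>3
lane 31=>31/4=7, 31 mod 4=3
i=2  r:2·3+0+8=>14  c:7
col: 3 vs 7

buggy=3 correct=7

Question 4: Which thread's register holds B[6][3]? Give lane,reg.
15,0

c=3->g=3  r=6->rb=0,t=3,b0=0
L=3*4+3=15  i=0*2+0=0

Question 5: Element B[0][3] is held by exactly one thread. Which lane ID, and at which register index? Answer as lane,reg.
12,0

c: 3->gid=3  r: 0->r8=0,tid=0,i&1=0
L=3*4+0=12  i=0*2+0=0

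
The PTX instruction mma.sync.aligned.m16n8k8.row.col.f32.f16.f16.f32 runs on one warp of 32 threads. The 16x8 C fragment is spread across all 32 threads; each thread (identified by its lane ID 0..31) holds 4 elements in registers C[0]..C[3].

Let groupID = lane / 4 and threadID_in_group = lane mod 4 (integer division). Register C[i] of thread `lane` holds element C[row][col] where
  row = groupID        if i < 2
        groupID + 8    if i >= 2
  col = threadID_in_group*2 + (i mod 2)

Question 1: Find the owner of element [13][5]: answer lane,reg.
22,3

r:13=>grp=5,rB=1  c:5=>tig=2,lo=1
L=5*4+2=22  i=1*2+1=3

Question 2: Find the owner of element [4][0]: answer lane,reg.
16,0

r=4->g=4,rb=0  c=0->t=0,b0=0
L=4*4+0=16  i=0*2+0=0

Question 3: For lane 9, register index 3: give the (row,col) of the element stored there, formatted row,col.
10,3

lane 9: g=2 (9/4), t=1 (9%4)
i=3: r=2+8=10, c=1*2+1=3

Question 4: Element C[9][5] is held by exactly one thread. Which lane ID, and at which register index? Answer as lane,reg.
6,3

r=9⇒gr=1,Rb=1  c=5⇒th=2,odd=1
L=1*4+2=6  i=1*2+1=3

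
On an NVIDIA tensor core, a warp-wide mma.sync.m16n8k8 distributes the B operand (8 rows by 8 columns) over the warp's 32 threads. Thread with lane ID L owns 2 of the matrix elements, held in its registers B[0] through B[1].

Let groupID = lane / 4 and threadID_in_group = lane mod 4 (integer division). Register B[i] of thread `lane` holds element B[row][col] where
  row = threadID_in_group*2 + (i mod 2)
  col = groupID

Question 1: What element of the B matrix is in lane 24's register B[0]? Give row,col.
0,6

lane 24⇒24/4=6, 24 mod 4=0
i=0  r:2·0+0⇒0  c:6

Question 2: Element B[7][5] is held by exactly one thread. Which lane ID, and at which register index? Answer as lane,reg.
c:5=>grp=5  r:7=>tig=3,lo=1
L=5*4+3=23  i=1=1

23,1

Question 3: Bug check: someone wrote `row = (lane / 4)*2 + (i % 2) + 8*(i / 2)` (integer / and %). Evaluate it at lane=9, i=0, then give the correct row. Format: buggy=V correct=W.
`(lane / 4)*2 + (i % 2) + 8*(i / 2)`[9,0]->4
lane 9->9/4=2, 9 mod 4=1
i=0  r:2·1+0->2  c:2
row: 4 vs 2

buggy=4 correct=2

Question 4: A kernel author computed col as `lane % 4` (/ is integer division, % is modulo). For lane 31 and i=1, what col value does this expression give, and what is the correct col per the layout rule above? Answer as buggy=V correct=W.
`lane % 4`[31,1]->3
lane 31: g=7 (31/4), t=3 (31%4)
i=1: r=3*2+1=7, c=g=7
col: 3 vs 7

buggy=3 correct=7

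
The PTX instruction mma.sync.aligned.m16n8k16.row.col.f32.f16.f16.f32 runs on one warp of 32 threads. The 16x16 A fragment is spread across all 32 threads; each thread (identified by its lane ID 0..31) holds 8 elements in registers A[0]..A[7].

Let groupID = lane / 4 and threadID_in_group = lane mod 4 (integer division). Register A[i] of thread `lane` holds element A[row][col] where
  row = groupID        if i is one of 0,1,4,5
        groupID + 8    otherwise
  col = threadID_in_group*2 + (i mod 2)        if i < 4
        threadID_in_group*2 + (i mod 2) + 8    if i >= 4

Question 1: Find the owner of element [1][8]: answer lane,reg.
r=1->g=1,rb=0  c=8->cb=1,t=0,b0=0
L=1*4+0=4  i=1*4+0*2+0=4

4,4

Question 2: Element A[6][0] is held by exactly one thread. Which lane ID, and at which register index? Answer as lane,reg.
24,0

r=6->g=6,rb=0  c=0->cb=0,t=0,b0=0
L=6*4+0=24  i=0*4+0*2+0=0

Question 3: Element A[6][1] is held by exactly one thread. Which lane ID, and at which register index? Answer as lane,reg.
r=6→G=6,rhi=0  c=1→chi=0,T=0,p=1
L=6*4+0=24  i=0*4+0*2+1=1

24,1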